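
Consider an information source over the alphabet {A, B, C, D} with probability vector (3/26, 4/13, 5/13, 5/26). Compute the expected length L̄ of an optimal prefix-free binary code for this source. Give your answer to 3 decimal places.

Repeatedly combine the two least-probable nodes; the expected code length is the sum of the merged weights.
merge 3/26 + 5/26 → 4/13
merge 4/13 + 4/13 → 8/13
merge 5/13 + 8/13 → 1
L = 4/13 + 8/13 + 1 = 25/13 ≈ 1.923 bits/symbol.

1.923 bits/symbol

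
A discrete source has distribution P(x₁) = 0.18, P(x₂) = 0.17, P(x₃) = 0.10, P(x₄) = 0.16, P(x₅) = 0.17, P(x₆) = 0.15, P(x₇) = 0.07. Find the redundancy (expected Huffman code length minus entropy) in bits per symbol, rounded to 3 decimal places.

0.071 bits

Entropy H = −Σ p log₂ p ≈ 2.7488 bits.
Huffman merges: 7/100+1/10→17/100; 3/20+4/25→31/100; 17/100+17/100→17/50; 17/100+9/50→7/20; 31/100+17/50→13/20; 7/20+13/20→1. L = 141/50 ≈ 2.8200.
L − H = 2.8200 − 2.7488 = 0.071 bits.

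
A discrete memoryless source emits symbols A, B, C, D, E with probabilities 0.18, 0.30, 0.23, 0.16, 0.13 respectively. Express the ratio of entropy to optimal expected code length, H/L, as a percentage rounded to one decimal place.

Entropy H = −Σ p log₂ p ≈ 2.2597 bits.
Huffman merges: 13/100+4/25→29/100; 9/50+23/100→41/100; 29/100+3/10→59/100; 41/100+59/100→1. L = 229/100 ≈ 2.2900.
Efficiency = H/L = 2.2597/2.2900 = 98.7%.

98.7%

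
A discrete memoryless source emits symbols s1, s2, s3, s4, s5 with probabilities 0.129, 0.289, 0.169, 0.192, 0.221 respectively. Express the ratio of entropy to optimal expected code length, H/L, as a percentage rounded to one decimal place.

Entropy H = −Σ p log₂ p ≈ 2.2706 bits.
Huffman merges: 129/1000+169/1000→149/500; 24/125+221/1000→413/1000; 289/1000+149/500→587/1000; 413/1000+587/1000→1. L = 1149/500 ≈ 2.2980.
Efficiency = H/L = 2.2706/2.2980 = 98.8%.

98.8%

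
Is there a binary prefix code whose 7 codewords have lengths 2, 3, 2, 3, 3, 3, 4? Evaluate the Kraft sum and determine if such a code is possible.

1.0625; no

With common denominator 2^4 = 16: Σ 2^(−ℓᵢ) = 4/16 + 2/16 + 4/16 + 2/16 + 2/16 + 2/16 + 1/16 = 17/16 = 1.0625.
Kraft's inequality requires Σ ≤ 1; here Σ = 1.0625 > 1, so no such prefix code exists.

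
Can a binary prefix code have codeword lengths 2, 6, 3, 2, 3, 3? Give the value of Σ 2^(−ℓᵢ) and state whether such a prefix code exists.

With common denominator 2^6 = 64: Σ 2^(−ℓᵢ) = 16/64 + 1/64 + 8/64 + 16/64 + 8/64 + 8/64 = 57/64 = 0.890625.
Kraft's inequality requires Σ ≤ 1; here Σ = 0.890625 ≤ 1, so such a prefix code exists.

0.890625; yes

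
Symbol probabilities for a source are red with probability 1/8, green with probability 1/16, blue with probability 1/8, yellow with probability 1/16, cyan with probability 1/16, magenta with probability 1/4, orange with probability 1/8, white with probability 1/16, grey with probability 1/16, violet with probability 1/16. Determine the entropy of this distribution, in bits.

3.125 bits

Each probability is a power of 1/2, so log₂(1/p) is an integer.
H = Σ p·log₂(1/p) = 1/8·3 + 1/16·4 + 1/8·3 + 1/16·4 + 1/16·4 + 1/4·2 + 1/8·3 + 1/16·4 + 1/16·4 + 1/16·4 = 3.125 bits.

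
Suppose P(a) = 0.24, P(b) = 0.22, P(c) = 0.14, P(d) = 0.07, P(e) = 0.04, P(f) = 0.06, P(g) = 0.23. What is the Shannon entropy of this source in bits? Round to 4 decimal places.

2.5573 bits

H = −Σ pᵢ log₂ pᵢ.
−0.24·log₂(0.24) = 0.4941
−0.22·log₂(0.22) = 0.4806
−0.14·log₂(0.14) = 0.3971
−0.07·log₂(0.07) = 0.2686
−0.04·log₂(0.04) = 0.1858
−0.06·log₂(0.06) = 0.2435
−0.23·log₂(0.23) = 0.4877
Sum ≈ 2.5573 → 2.5573 bits.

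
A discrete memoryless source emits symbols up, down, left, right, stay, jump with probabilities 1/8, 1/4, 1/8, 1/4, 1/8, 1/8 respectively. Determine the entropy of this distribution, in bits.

2.5 bits

Each probability is a power of 1/2, so log₂(1/p) is an integer.
H = Σ p·log₂(1/p) = 1/8·3 + 1/4·2 + 1/8·3 + 1/4·2 + 1/8·3 + 1/8·3 = 2.5 bits.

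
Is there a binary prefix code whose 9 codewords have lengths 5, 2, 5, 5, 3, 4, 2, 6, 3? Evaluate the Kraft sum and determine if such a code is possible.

With common denominator 2^6 = 64: Σ 2^(−ℓᵢ) = 2/64 + 16/64 + 2/64 + 2/64 + 8/64 + 4/64 + 16/64 + 1/64 + 8/64 = 59/64 = 0.921875.
Kraft's inequality requires Σ ≤ 1; here Σ = 0.921875 ≤ 1, so such a prefix code exists.

0.921875; yes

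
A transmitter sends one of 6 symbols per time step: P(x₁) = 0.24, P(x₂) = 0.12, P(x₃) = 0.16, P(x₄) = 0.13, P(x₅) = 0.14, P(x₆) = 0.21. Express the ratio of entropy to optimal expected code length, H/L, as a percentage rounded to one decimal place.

99.5%

Entropy H = −Σ p log₂ p ≈ 2.5368 bits.
Huffman merges: 3/25+13/100→1/4; 7/50+4/25→3/10; 21/100+6/25→9/20; 1/4+3/10→11/20; 9/20+11/20→1. L = 51/20 ≈ 2.5500.
Efficiency = H/L = 2.5368/2.5500 = 99.5%.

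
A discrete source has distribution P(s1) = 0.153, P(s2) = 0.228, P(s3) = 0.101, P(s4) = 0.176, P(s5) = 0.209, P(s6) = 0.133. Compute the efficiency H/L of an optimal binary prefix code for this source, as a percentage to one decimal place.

Entropy H = −Σ p log₂ p ≈ 2.5350 bits.
Huffman merges: 101/1000+133/1000→117/500; 153/1000+22/125→329/1000; 209/1000+57/250→437/1000; 117/500+329/1000→563/1000; 437/1000+563/1000→1. L = 2563/1000 ≈ 2.5630.
Efficiency = H/L = 2.5350/2.5630 = 98.9%.

98.9%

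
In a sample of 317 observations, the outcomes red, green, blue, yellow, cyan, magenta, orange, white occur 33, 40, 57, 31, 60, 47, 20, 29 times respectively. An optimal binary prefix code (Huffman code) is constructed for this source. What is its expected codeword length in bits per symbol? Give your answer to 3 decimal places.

Probabilities are the counts divided by 317.
Repeatedly combine the two least-probable nodes; the expected code length is the sum of the merged weights.
merge 20/317 + 29/317 → 49/317
merge 31/317 + 33/317 → 64/317
merge 40/317 + 47/317 → 87/317
merge 49/317 + 57/317 → 106/317
merge 60/317 + 64/317 → 124/317
merge 87/317 + 106/317 → 193/317
merge 124/317 + 193/317 → 1
L = 49/317 + 64/317 + 87/317 + 106/317 + 124/317 + 193/317 + 1 = 940/317 ≈ 2.965 bits/symbol.

2.965 bits/symbol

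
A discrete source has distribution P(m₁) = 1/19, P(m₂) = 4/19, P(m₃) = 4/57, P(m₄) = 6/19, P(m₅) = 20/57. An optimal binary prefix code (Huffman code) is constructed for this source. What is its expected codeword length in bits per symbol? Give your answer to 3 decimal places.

2.105 bits/symbol

Repeatedly combine the two least-probable nodes; the expected code length is the sum of the merged weights.
merge 1/19 + 4/57 → 7/57
merge 7/57 + 4/19 → 1/3
merge 6/19 + 1/3 → 37/57
merge 20/57 + 37/57 → 1
L = 7/57 + 1/3 + 37/57 + 1 = 40/19 ≈ 2.105 bits/symbol.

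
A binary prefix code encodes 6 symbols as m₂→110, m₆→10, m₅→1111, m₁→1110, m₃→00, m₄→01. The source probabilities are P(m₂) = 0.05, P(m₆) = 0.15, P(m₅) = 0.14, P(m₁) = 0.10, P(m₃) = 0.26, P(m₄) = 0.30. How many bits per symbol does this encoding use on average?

L̄ = Σ pᵢ·ℓᵢ = 0.05·3 + 0.15·2 + 0.14·4 + 0.10·4 + 0.26·2 + 0.30·2 = 2.53 bits/symbol.

2.53 bits/symbol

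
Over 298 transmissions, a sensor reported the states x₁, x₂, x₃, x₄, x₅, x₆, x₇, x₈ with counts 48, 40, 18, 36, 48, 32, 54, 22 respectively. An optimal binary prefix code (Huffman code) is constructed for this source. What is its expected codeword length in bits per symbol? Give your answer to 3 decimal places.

Probabilities are the counts divided by 298.
Repeatedly combine the two least-probable nodes; the expected code length is the sum of the merged weights.
merge 9/149 + 11/149 → 20/149
merge 16/149 + 18/149 → 34/149
merge 20/149 + 20/149 → 40/149
merge 24/149 + 24/149 → 48/149
merge 27/149 + 34/149 → 61/149
merge 40/149 + 48/149 → 88/149
merge 61/149 + 88/149 → 1
L = 20/149 + 34/149 + 40/149 + 48/149 + 61/149 + 88/149 + 1 = 440/149 ≈ 2.953 bits/symbol.

2.953 bits/symbol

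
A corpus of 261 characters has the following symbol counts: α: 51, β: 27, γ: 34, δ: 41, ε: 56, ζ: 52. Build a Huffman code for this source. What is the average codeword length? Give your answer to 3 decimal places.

2.586 bits/symbol

Probabilities are the counts divided by 261.
Repeatedly combine the two least-probable nodes; the expected code length is the sum of the merged weights.
merge 3/29 + 34/261 → 61/261
merge 41/261 + 17/87 → 92/261
merge 52/261 + 56/261 → 12/29
merge 61/261 + 92/261 → 17/29
merge 12/29 + 17/29 → 1
L = 61/261 + 92/261 + 12/29 + 17/29 + 1 = 75/29 ≈ 2.586 bits/symbol.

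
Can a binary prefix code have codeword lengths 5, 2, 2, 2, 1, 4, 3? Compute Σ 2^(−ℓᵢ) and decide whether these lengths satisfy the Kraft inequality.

With common denominator 2^5 = 32: Σ 2^(−ℓᵢ) = 1/32 + 8/32 + 8/32 + 8/32 + 16/32 + 2/32 + 4/32 = 47/32 = 1.46875.
Kraft's inequality requires Σ ≤ 1; here Σ = 1.46875 > 1, so no such prefix code exists.

1.46875; no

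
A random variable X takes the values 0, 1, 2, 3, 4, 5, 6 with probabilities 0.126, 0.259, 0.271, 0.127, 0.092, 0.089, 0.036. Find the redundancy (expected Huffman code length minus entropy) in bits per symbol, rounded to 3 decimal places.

0.025 bits

Entropy H = −Σ p log₂ p ≈ 2.5698 bits.
Huffman merges: 9/250+89/1000→1/8; 23/250+1/8→217/1000; 63/500+127/1000→253/1000; 217/1000+253/1000→47/100; 259/1000+271/1000→53/100; 47/100+53/100→1. L = 519/200 ≈ 2.5950.
L − H = 2.5950 − 2.5698 = 0.025 bits.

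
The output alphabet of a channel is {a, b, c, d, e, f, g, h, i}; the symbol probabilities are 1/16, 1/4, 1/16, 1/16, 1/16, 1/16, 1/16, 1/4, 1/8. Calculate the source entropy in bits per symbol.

2.875 bits

Each probability is a power of 1/2, so log₂(1/p) is an integer.
H = Σ p·log₂(1/p) = 1/16·4 + 1/4·2 + 1/16·4 + 1/16·4 + 1/16·4 + 1/16·4 + 1/16·4 + 1/4·2 + 1/8·3 = 2.875 bits.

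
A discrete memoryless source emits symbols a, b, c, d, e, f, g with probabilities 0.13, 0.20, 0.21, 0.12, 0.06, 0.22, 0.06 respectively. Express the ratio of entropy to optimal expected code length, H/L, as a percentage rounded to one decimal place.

98.7%

Entropy H = −Σ p log₂ p ≈ 2.6546 bits.
Huffman merges: 3/50+3/50→3/25; 3/25+3/25→6/25; 13/100+1/5→33/100; 21/100+11/50→43/100; 6/25+33/100→57/100; 43/100+57/100→1. L = 269/100 ≈ 2.6900.
Efficiency = H/L = 2.6546/2.6900 = 98.7%.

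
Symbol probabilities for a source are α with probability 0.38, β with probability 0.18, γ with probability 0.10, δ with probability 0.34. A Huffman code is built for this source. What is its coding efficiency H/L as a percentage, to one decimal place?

96.7%

Entropy H = −Σ p log₂ p ≈ 1.8371 bits.
Huffman merges: 1/10+9/50→7/25; 7/25+17/50→31/50; 19/50+31/50→1. L = 19/10 ≈ 1.9000.
Efficiency = H/L = 1.8371/1.9000 = 96.7%.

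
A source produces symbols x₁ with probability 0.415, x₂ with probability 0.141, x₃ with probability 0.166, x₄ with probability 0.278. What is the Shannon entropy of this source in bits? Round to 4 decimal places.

1.8685 bits

H = −Σ pᵢ log₂ pᵢ.
−0.415·log₂(0.415) = 0.5266
−0.141·log₂(0.141) = 0.3985
−0.166·log₂(0.166) = 0.4301
−0.278·log₂(0.278) = 0.5134
Sum ≈ 1.8685 → 1.8685 bits.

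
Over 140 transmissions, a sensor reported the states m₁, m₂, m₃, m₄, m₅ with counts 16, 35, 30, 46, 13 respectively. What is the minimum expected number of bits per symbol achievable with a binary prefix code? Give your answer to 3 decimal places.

Probabilities are the counts divided by 140.
Repeatedly combine the two least-probable nodes; the expected code length is the sum of the merged weights.
merge 13/140 + 4/35 → 29/140
merge 29/140 + 3/14 → 59/140
merge 1/4 + 23/70 → 81/140
merge 59/140 + 81/140 → 1
L = 29/140 + 59/140 + 81/140 + 1 = 309/140 ≈ 2.207 bits/symbol.

2.207 bits/symbol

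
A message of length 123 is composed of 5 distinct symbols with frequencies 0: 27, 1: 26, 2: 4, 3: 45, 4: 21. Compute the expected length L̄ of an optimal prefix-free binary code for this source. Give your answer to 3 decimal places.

2.203 bits/symbol

Probabilities are the counts divided by 123.
Repeatedly combine the two least-probable nodes; the expected code length is the sum of the merged weights.
merge 4/123 + 7/41 → 25/123
merge 25/123 + 26/123 → 17/41
merge 9/41 + 15/41 → 24/41
merge 17/41 + 24/41 → 1
L = 25/123 + 17/41 + 24/41 + 1 = 271/123 ≈ 2.203 bits/symbol.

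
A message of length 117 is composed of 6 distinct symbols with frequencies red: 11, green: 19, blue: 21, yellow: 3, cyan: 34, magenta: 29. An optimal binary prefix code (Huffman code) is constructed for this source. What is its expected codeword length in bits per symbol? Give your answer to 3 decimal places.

2.402 bits/symbol

Probabilities are the counts divided by 117.
Repeatedly combine the two least-probable nodes; the expected code length is the sum of the merged weights.
merge 1/39 + 11/117 → 14/117
merge 14/117 + 19/117 → 11/39
merge 7/39 + 29/117 → 50/117
merge 11/39 + 34/117 → 67/117
merge 50/117 + 67/117 → 1
L = 14/117 + 11/39 + 50/117 + 67/117 + 1 = 281/117 ≈ 2.402 bits/symbol.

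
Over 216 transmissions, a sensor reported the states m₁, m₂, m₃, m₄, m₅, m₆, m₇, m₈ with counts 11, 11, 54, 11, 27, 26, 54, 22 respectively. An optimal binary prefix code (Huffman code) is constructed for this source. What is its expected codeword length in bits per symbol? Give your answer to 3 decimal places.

2.755 bits/symbol

Probabilities are the counts divided by 216.
Repeatedly combine the two least-probable nodes; the expected code length is the sum of the merged weights.
merge 11/216 + 11/216 → 11/108
merge 11/216 + 11/108 → 11/72
merge 11/108 + 13/108 → 2/9
merge 1/8 + 11/72 → 5/18
merge 2/9 + 1/4 → 17/36
merge 1/4 + 5/18 → 19/36
merge 17/36 + 19/36 → 1
L = 11/108 + 11/72 + 2/9 + 5/18 + 17/36 + 19/36 + 1 = 595/216 ≈ 2.755 bits/symbol.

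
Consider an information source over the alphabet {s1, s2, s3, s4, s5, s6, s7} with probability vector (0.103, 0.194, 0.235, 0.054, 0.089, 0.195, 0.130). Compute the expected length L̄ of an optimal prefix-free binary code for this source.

2.713 bits/symbol

Repeatedly combine the two least-probable nodes; the expected code length is the sum of the merged weights.
merge 27/500 + 89/1000 → 143/1000
merge 103/1000 + 13/100 → 233/1000
merge 143/1000 + 97/500 → 337/1000
merge 39/200 + 233/1000 → 107/250
merge 47/200 + 337/1000 → 143/250
merge 107/250 + 143/250 → 1
L = 143/1000 + 233/1000 + 337/1000 + 107/250 + 143/250 + 1 = 2713/1000 = 2.713 bits/symbol.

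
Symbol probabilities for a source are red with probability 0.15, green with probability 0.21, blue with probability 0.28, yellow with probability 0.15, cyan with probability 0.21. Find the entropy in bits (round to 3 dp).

2.281 bits

H = −Σ pᵢ log₂ pᵢ.
−0.15·log₂(0.15) = 0.4105
−0.21·log₂(0.21) = 0.4728
−0.28·log₂(0.28) = 0.5142
−0.15·log₂(0.15) = 0.4105
−0.21·log₂(0.21) = 0.4728
Sum ≈ 2.2810 → 2.281 bits.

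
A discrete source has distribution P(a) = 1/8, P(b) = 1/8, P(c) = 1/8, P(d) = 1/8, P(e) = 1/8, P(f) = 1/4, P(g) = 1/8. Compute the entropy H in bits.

Each probability is a power of 1/2, so log₂(1/p) is an integer.
H = Σ p·log₂(1/p) = 1/8·3 + 1/8·3 + 1/8·3 + 1/8·3 + 1/8·3 + 1/4·2 + 1/8·3 = 2.75 bits.

2.75 bits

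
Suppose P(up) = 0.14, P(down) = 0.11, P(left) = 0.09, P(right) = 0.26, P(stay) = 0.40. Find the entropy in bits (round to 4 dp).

H = −Σ pᵢ log₂ pᵢ.
−0.14·log₂(0.14) = 0.3971
−0.11·log₂(0.11) = 0.3503
−0.09·log₂(0.09) = 0.3127
−0.26·log₂(0.26) = 0.5053
−0.40·log₂(0.40) = 0.5288
Sum ≈ 2.0941 → 2.0941 bits.

2.0941 bits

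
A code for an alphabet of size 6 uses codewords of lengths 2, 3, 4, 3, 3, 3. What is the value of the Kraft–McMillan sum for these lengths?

With common denominator 2^4 = 16: Σ 2^(−ℓᵢ) = 4/16 + 2/16 + 1/16 + 2/16 + 2/16 + 2/16 = 13/16 = 0.8125.

0.8125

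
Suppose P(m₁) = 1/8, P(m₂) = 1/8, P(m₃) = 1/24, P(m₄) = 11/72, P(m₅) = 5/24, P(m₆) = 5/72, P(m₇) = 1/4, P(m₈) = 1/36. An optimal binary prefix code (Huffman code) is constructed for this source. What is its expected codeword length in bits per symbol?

Repeatedly combine the two least-probable nodes; the expected code length is the sum of the merged weights.
merge 1/36 + 1/24 → 5/72
merge 5/72 + 5/72 → 5/36
merge 1/8 + 1/8 → 1/4
merge 5/36 + 11/72 → 7/24
merge 5/24 + 1/4 → 11/24
merge 1/4 + 7/24 → 13/24
merge 11/24 + 13/24 → 1
L = 5/72 + 5/36 + 1/4 + 7/24 + 11/24 + 13/24 + 1 = 11/4 = 2.75 bits/symbol.

2.75 bits/symbol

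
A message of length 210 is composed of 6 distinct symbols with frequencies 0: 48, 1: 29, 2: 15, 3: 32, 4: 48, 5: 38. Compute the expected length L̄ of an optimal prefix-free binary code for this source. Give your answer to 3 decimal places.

Probabilities are the counts divided by 210.
Repeatedly combine the two least-probable nodes; the expected code length is the sum of the merged weights.
merge 1/14 + 29/210 → 22/105
merge 16/105 + 19/105 → 1/3
merge 22/105 + 8/35 → 46/105
merge 8/35 + 1/3 → 59/105
merge 46/105 + 59/105 → 1
L = 22/105 + 1/3 + 46/105 + 59/105 + 1 = 89/35 ≈ 2.543 bits/symbol.

2.543 bits/symbol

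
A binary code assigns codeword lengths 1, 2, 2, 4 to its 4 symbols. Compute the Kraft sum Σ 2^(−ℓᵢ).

1.0625

With common denominator 2^4 = 16: Σ 2^(−ℓᵢ) = 8/16 + 4/16 + 4/16 + 1/16 = 17/16 = 1.0625.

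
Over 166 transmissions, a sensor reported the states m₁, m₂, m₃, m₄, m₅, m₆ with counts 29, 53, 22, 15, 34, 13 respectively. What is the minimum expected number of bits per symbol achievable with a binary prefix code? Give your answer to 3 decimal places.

Probabilities are the counts divided by 166.
Repeatedly combine the two least-probable nodes; the expected code length is the sum of the merged weights.
merge 13/166 + 15/166 → 14/83
merge 11/83 + 14/83 → 25/83
merge 29/166 + 17/83 → 63/166
merge 25/83 + 53/166 → 103/166
merge 63/166 + 103/166 → 1
L = 14/83 + 25/83 + 63/166 + 103/166 + 1 = 205/83 ≈ 2.470 bits/symbol.

2.470 bits/symbol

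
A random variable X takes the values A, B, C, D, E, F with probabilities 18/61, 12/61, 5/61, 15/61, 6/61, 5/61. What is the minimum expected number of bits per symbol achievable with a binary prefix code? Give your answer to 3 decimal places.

Repeatedly combine the two least-probable nodes; the expected code length is the sum of the merged weights.
merge 5/61 + 5/61 → 10/61
merge 6/61 + 10/61 → 16/61
merge 12/61 + 15/61 → 27/61
merge 16/61 + 18/61 → 34/61
merge 27/61 + 34/61 → 1
L = 10/61 + 16/61 + 27/61 + 34/61 + 1 = 148/61 ≈ 2.426 bits/symbol.

2.426 bits/symbol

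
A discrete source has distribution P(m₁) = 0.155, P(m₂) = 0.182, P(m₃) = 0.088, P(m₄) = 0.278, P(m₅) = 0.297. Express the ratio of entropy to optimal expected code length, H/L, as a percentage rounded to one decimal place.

Entropy H = −Σ p log₂ p ≈ 2.2064 bits.
Huffman merges: 11/125+31/200→243/1000; 91/500+243/1000→17/40; 139/500+297/1000→23/40; 17/40+23/40→1. L = 2243/1000 ≈ 2.2430.
Efficiency = H/L = 2.2064/2.2430 = 98.4%.

98.4%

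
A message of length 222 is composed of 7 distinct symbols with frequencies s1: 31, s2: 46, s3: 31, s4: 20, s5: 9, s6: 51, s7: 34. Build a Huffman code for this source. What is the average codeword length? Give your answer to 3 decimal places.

Probabilities are the counts divided by 222.
Repeatedly combine the two least-probable nodes; the expected code length is the sum of the merged weights.
merge 3/74 + 10/111 → 29/222
merge 29/222 + 31/222 → 10/37
merge 31/222 + 17/111 → 65/222
merge 23/111 + 17/74 → 97/222
merge 10/37 + 65/222 → 125/222
merge 97/222 + 125/222 → 1
L = 29/222 + 10/37 + 65/222 + 97/222 + 125/222 + 1 = 299/111 ≈ 2.694 bits/symbol.

2.694 bits/symbol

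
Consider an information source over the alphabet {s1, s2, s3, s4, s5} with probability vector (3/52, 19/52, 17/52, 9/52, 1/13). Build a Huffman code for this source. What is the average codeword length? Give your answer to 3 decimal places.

Repeatedly combine the two least-probable nodes; the expected code length is the sum of the merged weights.
merge 3/52 + 1/13 → 7/52
merge 7/52 + 9/52 → 4/13
merge 4/13 + 17/52 → 33/52
merge 19/52 + 33/52 → 1
L = 7/52 + 4/13 + 33/52 + 1 = 27/13 ≈ 2.077 bits/symbol.

2.077 bits/symbol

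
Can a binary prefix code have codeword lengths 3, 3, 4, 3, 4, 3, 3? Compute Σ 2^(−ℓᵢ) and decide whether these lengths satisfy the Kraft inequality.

With common denominator 2^4 = 16: Σ 2^(−ℓᵢ) = 2/16 + 2/16 + 1/16 + 2/16 + 1/16 + 2/16 + 2/16 = 12/16 = 0.75.
Kraft's inequality requires Σ ≤ 1; here Σ = 0.75 ≤ 1, so such a prefix code exists.

0.75; yes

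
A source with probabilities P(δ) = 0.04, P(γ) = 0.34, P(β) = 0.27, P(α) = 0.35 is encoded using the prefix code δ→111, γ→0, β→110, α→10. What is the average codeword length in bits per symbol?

1.97 bits/symbol

L̄ = Σ pᵢ·ℓᵢ = 0.04·3 + 0.34·1 + 0.27·3 + 0.35·2 = 1.97 bits/symbol.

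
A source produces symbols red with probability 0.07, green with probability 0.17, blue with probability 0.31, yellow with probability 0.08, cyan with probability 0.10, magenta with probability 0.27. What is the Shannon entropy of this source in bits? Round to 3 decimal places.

H = −Σ pᵢ log₂ pᵢ.
−0.07·log₂(0.07) = 0.2686
−0.17·log₂(0.17) = 0.4346
−0.31·log₂(0.31) = 0.5238
−0.08·log₂(0.08) = 0.2915
−0.10·log₂(0.10) = 0.3322
−0.27·log₂(0.27) = 0.5100
Sum ≈ 2.3607 → 2.361 bits.

2.361 bits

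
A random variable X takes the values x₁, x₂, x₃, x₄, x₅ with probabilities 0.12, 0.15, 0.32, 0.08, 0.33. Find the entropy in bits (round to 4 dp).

2.1230 bits

H = −Σ pᵢ log₂ pᵢ.
−0.12·log₂(0.12) = 0.3671
−0.15·log₂(0.15) = 0.4105
−0.32·log₂(0.32) = 0.5260
−0.08·log₂(0.08) = 0.2915
−0.33·log₂(0.33) = 0.5278
Sum ≈ 2.1230 → 2.1230 bits.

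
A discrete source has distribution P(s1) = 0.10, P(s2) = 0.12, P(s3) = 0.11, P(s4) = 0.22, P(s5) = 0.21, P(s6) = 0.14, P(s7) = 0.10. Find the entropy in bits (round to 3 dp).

2.732 bits

H = −Σ pᵢ log₂ pᵢ.
−0.10·log₂(0.10) = 0.3322
−0.12·log₂(0.12) = 0.3671
−0.11·log₂(0.11) = 0.3503
−0.22·log₂(0.22) = 0.4806
−0.21·log₂(0.21) = 0.4728
−0.14·log₂(0.14) = 0.3971
−0.10·log₂(0.10) = 0.3322
Sum ≈ 2.7322 → 2.732 bits.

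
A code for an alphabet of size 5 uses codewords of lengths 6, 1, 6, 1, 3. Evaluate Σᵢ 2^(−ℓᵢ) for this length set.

1.15625

With common denominator 2^6 = 64: Σ 2^(−ℓᵢ) = 1/64 + 32/64 + 1/64 + 32/64 + 8/64 = 74/64 = 1.15625.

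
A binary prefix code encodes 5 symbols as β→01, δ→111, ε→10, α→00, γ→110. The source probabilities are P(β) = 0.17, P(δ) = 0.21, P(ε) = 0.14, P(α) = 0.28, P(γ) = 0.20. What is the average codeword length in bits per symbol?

L̄ = Σ pᵢ·ℓᵢ = 0.17·2 + 0.21·3 + 0.14·2 + 0.28·2 + 0.20·3 = 2.41 bits/symbol.

2.41 bits/symbol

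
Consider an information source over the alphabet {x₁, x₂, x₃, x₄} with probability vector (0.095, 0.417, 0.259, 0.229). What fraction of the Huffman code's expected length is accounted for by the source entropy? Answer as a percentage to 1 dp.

Entropy H = −Σ p log₂ p ≈ 1.8406 bits.
Huffman merges: 19/200+229/1000→81/250; 259/1000+81/250→583/1000; 417/1000+583/1000→1. L = 1907/1000 ≈ 1.9070.
Efficiency = H/L = 1.8406/1.9070 = 96.5%.

96.5%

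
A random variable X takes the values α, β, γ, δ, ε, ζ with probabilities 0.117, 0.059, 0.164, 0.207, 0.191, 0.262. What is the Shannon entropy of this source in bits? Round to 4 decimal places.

2.4636 bits

H = −Σ pᵢ log₂ pᵢ.
−0.117·log₂(0.117) = 0.3622
−0.059·log₂(0.059) = 0.2409
−0.164·log₂(0.164) = 0.4278
−0.207·log₂(0.207) = 0.4704
−0.191·log₂(0.191) = 0.4562
−0.262·log₂(0.262) = 0.5063
Sum ≈ 2.4636 → 2.4636 bits.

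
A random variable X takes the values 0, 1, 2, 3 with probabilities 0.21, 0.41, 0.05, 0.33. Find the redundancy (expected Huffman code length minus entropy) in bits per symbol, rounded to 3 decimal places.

0.106 bits

Entropy H = −Σ p log₂ p ≈ 1.7441 bits.
Huffman merges: 1/20+21/100→13/50; 13/50+33/100→59/100; 41/100+59/100→1. L = 37/20 ≈ 1.8500.
L − H = 1.8500 − 1.7441 = 0.106 bits.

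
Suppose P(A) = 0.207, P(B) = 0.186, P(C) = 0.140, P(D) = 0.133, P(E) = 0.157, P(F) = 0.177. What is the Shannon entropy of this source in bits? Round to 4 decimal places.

H = −Σ pᵢ log₂ pᵢ.
−0.207·log₂(0.207) = 0.4704
−0.186·log₂(0.186) = 0.4514
−0.140·log₂(0.140) = 0.3971
−0.133·log₂(0.133) = 0.3871
−0.157·log₂(0.157) = 0.4194
−0.177·log₂(0.177) = 0.4422
Sum ≈ 2.5675 → 2.5675 bits.

2.5675 bits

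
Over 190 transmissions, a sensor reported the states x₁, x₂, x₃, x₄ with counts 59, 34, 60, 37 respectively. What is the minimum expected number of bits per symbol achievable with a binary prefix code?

2 bits/symbol

Probabilities are the counts divided by 190.
Repeatedly combine the two least-probable nodes; the expected code length is the sum of the merged weights.
merge 17/95 + 37/190 → 71/190
merge 59/190 + 6/19 → 119/190
merge 71/190 + 119/190 → 1
L = 71/190 + 119/190 + 1 = 2 bits/symbol.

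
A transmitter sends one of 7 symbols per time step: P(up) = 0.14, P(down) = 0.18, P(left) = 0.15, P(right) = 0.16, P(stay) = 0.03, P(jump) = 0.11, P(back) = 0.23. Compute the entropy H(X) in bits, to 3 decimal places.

H = −Σ pᵢ log₂ pᵢ.
−0.14·log₂(0.14) = 0.3971
−0.18·log₂(0.18) = 0.4453
−0.15·log₂(0.15) = 0.4105
−0.16·log₂(0.16) = 0.4230
−0.03·log₂(0.03) = 0.1518
−0.11·log₂(0.11) = 0.3503
−0.23·log₂(0.23) = 0.4877
Sum ≈ 2.6657 → 2.666 bits.

2.666 bits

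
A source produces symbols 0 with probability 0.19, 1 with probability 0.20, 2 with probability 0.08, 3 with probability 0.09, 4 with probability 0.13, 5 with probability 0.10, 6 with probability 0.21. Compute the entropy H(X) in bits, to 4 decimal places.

H = −Σ pᵢ log₂ pᵢ.
−0.19·log₂(0.19) = 0.4552
−0.20·log₂(0.20) = 0.4644
−0.08·log₂(0.08) = 0.2915
−0.09·log₂(0.09) = 0.3127
−0.13·log₂(0.13) = 0.3826
−0.10·log₂(0.10) = 0.3322
−0.21·log₂(0.21) = 0.4728
Sum ≈ 2.7114 → 2.7114 bits.

2.7114 bits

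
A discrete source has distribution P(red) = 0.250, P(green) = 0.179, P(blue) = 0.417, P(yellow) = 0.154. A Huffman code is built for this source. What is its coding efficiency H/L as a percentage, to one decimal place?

Entropy H = −Σ p log₂ p ≈ 1.8861 bits.
Huffman merges: 77/500+179/1000→333/1000; 1/4+333/1000→583/1000; 417/1000+583/1000→1. L = 479/250 ≈ 1.9160.
Efficiency = H/L = 1.8861/1.9160 = 98.4%.

98.4%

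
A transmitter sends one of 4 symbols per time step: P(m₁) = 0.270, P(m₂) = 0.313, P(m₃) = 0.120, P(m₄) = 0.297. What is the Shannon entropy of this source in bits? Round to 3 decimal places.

H = −Σ pᵢ log₂ pᵢ.
−0.270·log₂(0.270) = 0.5100
−0.313·log₂(0.313) = 0.5245
−0.120·log₂(0.120) = 0.3671
−0.297·log₂(0.297) = 0.5202
Sum ≈ 1.9218 → 1.922 bits.

1.922 bits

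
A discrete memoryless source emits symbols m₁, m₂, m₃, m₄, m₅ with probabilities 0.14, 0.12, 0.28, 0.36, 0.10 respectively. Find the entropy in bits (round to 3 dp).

H = −Σ pᵢ log₂ pᵢ.
−0.14·log₂(0.14) = 0.3971
−0.12·log₂(0.12) = 0.3671
−0.28·log₂(0.28) = 0.5142
−0.36·log₂(0.36) = 0.5306
−0.10·log₂(0.10) = 0.3322
Sum ≈ 2.1412 → 2.141 bits.

2.141 bits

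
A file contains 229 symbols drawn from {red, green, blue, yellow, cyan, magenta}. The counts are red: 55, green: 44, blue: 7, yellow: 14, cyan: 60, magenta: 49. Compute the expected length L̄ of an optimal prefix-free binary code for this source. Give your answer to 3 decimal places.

2.376 bits/symbol

Probabilities are the counts divided by 229.
Repeatedly combine the two least-probable nodes; the expected code length is the sum of the merged weights.
merge 7/229 + 14/229 → 21/229
merge 21/229 + 44/229 → 65/229
merge 49/229 + 55/229 → 104/229
merge 60/229 + 65/229 → 125/229
merge 104/229 + 125/229 → 1
L = 21/229 + 65/229 + 104/229 + 125/229 + 1 = 544/229 ≈ 2.376 bits/symbol.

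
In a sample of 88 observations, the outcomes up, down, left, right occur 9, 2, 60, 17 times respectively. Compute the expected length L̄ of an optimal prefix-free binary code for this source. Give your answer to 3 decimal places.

Probabilities are the counts divided by 88.
Repeatedly combine the two least-probable nodes; the expected code length is the sum of the merged weights.
merge 1/44 + 9/88 → 1/8
merge 1/8 + 17/88 → 7/22
merge 7/22 + 15/22 → 1
L = 1/8 + 7/22 + 1 = 127/88 ≈ 1.443 bits/symbol.

1.443 bits/symbol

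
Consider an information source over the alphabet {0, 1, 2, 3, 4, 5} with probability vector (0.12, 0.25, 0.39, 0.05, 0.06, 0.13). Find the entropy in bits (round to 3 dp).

2.239 bits

H = −Σ pᵢ log₂ pᵢ.
−0.12·log₂(0.12) = 0.3671
−0.25·log₂(0.25) = 0.5000
−0.39·log₂(0.39) = 0.5298
−0.05·log₂(0.05) = 0.2161
−0.06·log₂(0.06) = 0.2435
−0.13·log₂(0.13) = 0.3826
Sum ≈ 2.2391 → 2.239 bits.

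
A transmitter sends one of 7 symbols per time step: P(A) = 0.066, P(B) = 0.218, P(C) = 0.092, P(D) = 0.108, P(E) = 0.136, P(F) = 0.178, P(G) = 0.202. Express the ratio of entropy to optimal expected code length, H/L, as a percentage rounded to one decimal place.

Entropy H = −Σ p log₂ p ≈ 2.7022 bits.
Huffman merges: 33/500+23/250→79/500; 27/250+17/125→61/250; 79/500+89/500→42/125; 101/500+109/500→21/50; 61/250+42/125→29/50; 21/50+29/50→1. L = 1369/500 ≈ 2.7380.
Efficiency = H/L = 2.7022/2.7380 = 98.7%.

98.7%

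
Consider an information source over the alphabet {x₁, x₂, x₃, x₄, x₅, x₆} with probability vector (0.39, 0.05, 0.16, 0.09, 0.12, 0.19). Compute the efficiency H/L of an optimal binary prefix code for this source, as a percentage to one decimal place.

Entropy H = −Σ p log₂ p ≈ 2.3039 bits.
Huffman merges: 1/20+9/100→7/50; 3/25+7/50→13/50; 4/25+19/100→7/20; 13/50+7/20→61/100; 39/100+61/100→1. L = 59/25 ≈ 2.3600.
Efficiency = H/L = 2.3039/2.3600 = 97.6%.

97.6%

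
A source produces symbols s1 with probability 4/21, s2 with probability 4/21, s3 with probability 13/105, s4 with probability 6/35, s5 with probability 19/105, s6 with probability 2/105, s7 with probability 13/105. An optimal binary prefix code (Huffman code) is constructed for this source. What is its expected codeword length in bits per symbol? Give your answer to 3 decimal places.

2.762 bits/symbol

Repeatedly combine the two least-probable nodes; the expected code length is the sum of the merged weights.
merge 2/105 + 13/105 → 1/7
merge 13/105 + 1/7 → 4/15
merge 6/35 + 19/105 → 37/105
merge 4/21 + 4/21 → 8/21
merge 4/15 + 37/105 → 13/21
merge 8/21 + 13/21 → 1
L = 1/7 + 4/15 + 37/105 + 8/21 + 13/21 + 1 = 58/21 ≈ 2.762 bits/symbol.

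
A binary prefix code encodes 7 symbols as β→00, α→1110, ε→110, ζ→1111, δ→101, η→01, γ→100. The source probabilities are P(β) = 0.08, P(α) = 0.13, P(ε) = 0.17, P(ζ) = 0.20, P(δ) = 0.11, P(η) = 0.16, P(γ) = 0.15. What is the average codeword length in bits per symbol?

L̄ = Σ pᵢ·ℓᵢ = 0.08·2 + 0.13·4 + 0.17·3 + 0.20·4 + 0.11·3 + 0.16·2 + 0.15·3 = 3.09 bits/symbol.

3.09 bits/symbol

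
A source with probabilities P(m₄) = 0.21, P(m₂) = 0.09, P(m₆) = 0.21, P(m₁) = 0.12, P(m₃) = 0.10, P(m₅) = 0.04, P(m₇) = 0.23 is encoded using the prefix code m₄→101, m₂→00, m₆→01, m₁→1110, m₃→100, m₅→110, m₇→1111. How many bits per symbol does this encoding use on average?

3.05 bits/symbol

L̄ = Σ pᵢ·ℓᵢ = 0.21·3 + 0.09·2 + 0.21·2 + 0.12·4 + 0.10·3 + 0.04·3 + 0.23·4 = 3.05 bits/symbol.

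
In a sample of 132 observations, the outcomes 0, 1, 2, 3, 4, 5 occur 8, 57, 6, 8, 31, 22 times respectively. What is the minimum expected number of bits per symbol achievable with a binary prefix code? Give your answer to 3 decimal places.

2.174 bits/symbol

Probabilities are the counts divided by 132.
Repeatedly combine the two least-probable nodes; the expected code length is the sum of the merged weights.
merge 1/22 + 2/33 → 7/66
merge 2/33 + 7/66 → 1/6
merge 1/6 + 1/6 → 1/3
merge 31/132 + 1/3 → 25/44
merge 19/44 + 25/44 → 1
L = 7/66 + 1/6 + 1/3 + 25/44 + 1 = 287/132 ≈ 2.174 bits/symbol.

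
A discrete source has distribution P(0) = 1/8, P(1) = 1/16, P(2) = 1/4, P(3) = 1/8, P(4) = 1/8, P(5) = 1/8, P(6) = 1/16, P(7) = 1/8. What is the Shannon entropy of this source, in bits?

Each probability is a power of 1/2, so log₂(1/p) is an integer.
H = Σ p·log₂(1/p) = 1/8·3 + 1/16·4 + 1/4·2 + 1/8·3 + 1/8·3 + 1/8·3 + 1/16·4 + 1/8·3 = 2.875 bits.

2.875 bits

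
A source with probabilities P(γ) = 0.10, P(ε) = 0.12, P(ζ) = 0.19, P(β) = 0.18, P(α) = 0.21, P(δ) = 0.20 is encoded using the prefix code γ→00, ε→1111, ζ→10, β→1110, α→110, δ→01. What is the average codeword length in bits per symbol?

L̄ = Σ pᵢ·ℓᵢ = 0.10·2 + 0.12·4 + 0.19·2 + 0.18·4 + 0.21·3 + 0.20·2 = 2.81 bits/symbol.

2.81 bits/symbol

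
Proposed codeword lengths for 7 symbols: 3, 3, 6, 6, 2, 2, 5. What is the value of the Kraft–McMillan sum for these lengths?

0.8125

With common denominator 2^6 = 64: Σ 2^(−ℓᵢ) = 8/64 + 8/64 + 1/64 + 1/64 + 16/64 + 16/64 + 2/64 = 52/64 = 0.8125.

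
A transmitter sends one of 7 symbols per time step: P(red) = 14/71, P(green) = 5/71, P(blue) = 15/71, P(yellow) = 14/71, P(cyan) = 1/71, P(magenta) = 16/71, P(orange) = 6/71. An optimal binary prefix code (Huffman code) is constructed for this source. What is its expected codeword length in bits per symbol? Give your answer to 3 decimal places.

Repeatedly combine the two least-probable nodes; the expected code length is the sum of the merged weights.
merge 1/71 + 5/71 → 6/71
merge 6/71 + 6/71 → 12/71
merge 12/71 + 14/71 → 26/71
merge 14/71 + 15/71 → 29/71
merge 16/71 + 26/71 → 42/71
merge 29/71 + 42/71 → 1
L = 6/71 + 12/71 + 26/71 + 29/71 + 42/71 + 1 = 186/71 ≈ 2.620 bits/symbol.

2.620 bits/symbol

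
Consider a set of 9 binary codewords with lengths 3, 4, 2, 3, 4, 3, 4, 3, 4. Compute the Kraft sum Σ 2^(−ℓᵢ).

1

With common denominator 2^4 = 16: Σ 2^(−ℓᵢ) = 2/16 + 1/16 + 4/16 + 2/16 + 1/16 + 2/16 + 1/16 + 2/16 + 1/16 = 16/16 = 1.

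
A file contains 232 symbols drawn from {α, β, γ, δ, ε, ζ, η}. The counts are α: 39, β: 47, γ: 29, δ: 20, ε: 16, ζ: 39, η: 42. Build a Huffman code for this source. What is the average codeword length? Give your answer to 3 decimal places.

Probabilities are the counts divided by 232.
Repeatedly combine the two least-probable nodes; the expected code length is the sum of the merged weights.
merge 2/29 + 5/58 → 9/58
merge 1/8 + 9/58 → 65/232
merge 39/232 + 39/232 → 39/116
merge 21/116 + 47/232 → 89/232
merge 65/232 + 39/116 → 143/232
merge 89/232 + 143/232 → 1
L = 9/58 + 65/232 + 39/116 + 89/232 + 143/232 + 1 = 643/232 ≈ 2.772 bits/symbol.

2.772 bits/symbol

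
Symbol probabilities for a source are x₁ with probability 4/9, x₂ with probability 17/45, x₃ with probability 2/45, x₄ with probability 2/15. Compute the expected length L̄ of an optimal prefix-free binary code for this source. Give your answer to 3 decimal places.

Repeatedly combine the two least-probable nodes; the expected code length is the sum of the merged weights.
merge 2/45 + 2/15 → 8/45
merge 8/45 + 17/45 → 5/9
merge 4/9 + 5/9 → 1
L = 8/45 + 5/9 + 1 = 26/15 ≈ 1.733 bits/symbol.

1.733 bits/symbol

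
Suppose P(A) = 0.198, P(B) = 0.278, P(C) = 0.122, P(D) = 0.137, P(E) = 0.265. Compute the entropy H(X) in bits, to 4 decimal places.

H = −Σ pᵢ log₂ pᵢ.
−0.198·log₂(0.198) = 0.4626
−0.278·log₂(0.278) = 0.5134
−0.122·log₂(0.122) = 0.3703
−0.137·log₂(0.137) = 0.3929
−0.265·log₂(0.265) = 0.5077
Sum ≈ 2.2469 → 2.2469 bits.

2.2469 bits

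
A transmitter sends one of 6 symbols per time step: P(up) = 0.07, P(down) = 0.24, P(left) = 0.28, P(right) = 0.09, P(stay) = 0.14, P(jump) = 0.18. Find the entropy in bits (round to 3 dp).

H = −Σ pᵢ log₂ pᵢ.
−0.07·log₂(0.07) = 0.2686
−0.24·log₂(0.24) = 0.4941
−0.28·log₂(0.28) = 0.5142
−0.09·log₂(0.09) = 0.3127
−0.14·log₂(0.14) = 0.3971
−0.18·log₂(0.18) = 0.4453
Sum ≈ 2.4320 → 2.432 bits.

2.432 bits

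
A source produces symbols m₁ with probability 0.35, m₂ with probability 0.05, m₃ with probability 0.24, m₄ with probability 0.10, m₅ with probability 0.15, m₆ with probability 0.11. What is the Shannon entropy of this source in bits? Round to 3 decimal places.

2.333 bits

H = −Σ pᵢ log₂ pᵢ.
−0.35·log₂(0.35) = 0.5301
−0.05·log₂(0.05) = 0.2161
−0.24·log₂(0.24) = 0.4941
−0.10·log₂(0.10) = 0.3322
−0.15·log₂(0.15) = 0.4105
−0.11·log₂(0.11) = 0.3503
Sum ≈ 2.3334 → 2.333 bits.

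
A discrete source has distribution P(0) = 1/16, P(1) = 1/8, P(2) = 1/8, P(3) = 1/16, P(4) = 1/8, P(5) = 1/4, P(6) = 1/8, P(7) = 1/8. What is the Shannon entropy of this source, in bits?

2.875 bits

Each probability is a power of 1/2, so log₂(1/p) is an integer.
H = Σ p·log₂(1/p) = 1/16·4 + 1/8·3 + 1/8·3 + 1/16·4 + 1/8·3 + 1/4·2 + 1/8·3 + 1/8·3 = 2.875 bits.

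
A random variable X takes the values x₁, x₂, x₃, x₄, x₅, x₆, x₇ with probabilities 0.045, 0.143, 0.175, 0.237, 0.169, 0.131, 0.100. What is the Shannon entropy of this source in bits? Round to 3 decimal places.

H = −Σ pᵢ log₂ pᵢ.
−0.045·log₂(0.045) = 0.2013
−0.143·log₂(0.143) = 0.4012
−0.175·log₂(0.175) = 0.4401
−0.237·log₂(0.237) = 0.4923
−0.169·log₂(0.169) = 0.4335
−0.131·log₂(0.131) = 0.3841
−0.100·log₂(0.100) = 0.3322
Sum ≈ 2.6847 → 2.685 bits.

2.685 bits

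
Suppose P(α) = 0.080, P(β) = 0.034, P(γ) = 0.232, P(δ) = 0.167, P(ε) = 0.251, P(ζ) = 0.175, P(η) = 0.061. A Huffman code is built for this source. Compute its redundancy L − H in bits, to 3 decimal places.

0.048 bits

Entropy H = −Σ p log₂ p ≈ 2.5643 bits.
Huffman merges: 17/500+61/1000→19/200; 2/25+19/200→7/40; 167/1000+7/40→171/500; 7/40+29/125→407/1000; 251/1000+171/500→593/1000; 407/1000+593/1000→1. L = 653/250 ≈ 2.6120.
L − H = 2.6120 − 2.5643 = 0.048 bits.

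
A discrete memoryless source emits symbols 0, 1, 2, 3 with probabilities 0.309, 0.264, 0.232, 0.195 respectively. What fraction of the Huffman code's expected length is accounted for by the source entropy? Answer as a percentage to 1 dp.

Entropy H = −Σ p log₂ p ≈ 1.9797 bits.
Huffman merges: 39/200+29/125→427/1000; 33/125+309/1000→573/1000; 427/1000+573/1000→1. L = 2 ≈ 2.0000.
Efficiency = H/L = 1.9797/2.0000 = 99.0%.

99.0%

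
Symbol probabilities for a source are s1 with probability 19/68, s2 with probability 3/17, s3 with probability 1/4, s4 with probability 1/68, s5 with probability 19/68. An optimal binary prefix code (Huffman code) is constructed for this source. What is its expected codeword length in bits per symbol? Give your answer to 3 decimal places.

Repeatedly combine the two least-probable nodes; the expected code length is the sum of the merged weights.
merge 1/68 + 3/17 → 13/68
merge 13/68 + 1/4 → 15/34
merge 19/68 + 19/68 → 19/34
merge 15/34 + 19/34 → 1
L = 13/68 + 15/34 + 19/34 + 1 = 149/68 ≈ 2.191 bits/symbol.

2.191 bits/symbol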